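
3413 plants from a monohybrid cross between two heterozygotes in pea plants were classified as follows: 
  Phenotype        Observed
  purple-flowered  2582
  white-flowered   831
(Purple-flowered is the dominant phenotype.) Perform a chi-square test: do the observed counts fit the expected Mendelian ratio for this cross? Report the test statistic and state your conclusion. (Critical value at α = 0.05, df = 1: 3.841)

0.774; consistent

For a monohybrid cross between heterozygotes with complete dominance, the expected phenotypic ratio is 3:1.
The 3:1 ratio has 4 parts, so with N = 3413 the expected counts are:
  purple-flowered: 3413 × 3/4 = 2559.75
  white-flowered: 3413 × 1/4 = 853.25
χ² = Σ (O − E)² / E
  purple-flowered: (2582 − 2559.75)² / 2559.75 = 0.1934
  white-flowered: (831 − 853.25)² / 853.25 = 0.5802
χ² = 0.1934 + 0.5802 = 0.7736 ≈ 0.774
Degrees of freedom = 2 − 1 = 1; critical value at α = 0.05 is 3.841.
Since 0.774 < 3.841, we fail to reject the null hypothesis — the data are consistent with the 3:1 ratio.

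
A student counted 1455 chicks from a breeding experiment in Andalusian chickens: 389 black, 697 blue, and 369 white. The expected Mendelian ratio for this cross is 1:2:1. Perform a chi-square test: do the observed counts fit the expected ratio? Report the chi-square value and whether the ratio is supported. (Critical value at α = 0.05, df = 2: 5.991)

Total ratio parts = 4. Expected numbers out of 1455:
  black: 1455 × 1/4 = 363.75
  blue: 1455 × 2/4 = 727.5
  white: 1455 × 1/4 = 363.75
χ² = Σ (O − E)² / E
  black: (389 − 363.75)² / 363.75 = 1.7527
  blue: (697 − 727.5)² / 727.5 = 1.2787
  white: (369 − 363.75)² / 363.75 = 0.0758
χ² = 1.7527 + 1.2787 + 0.0758 = 3.1072 ≈ 3.107
Degrees of freedom = 3 − 1 = 2; critical value at α = 0.05 is 5.991.
Since 3.107 < 5.991, we fail to reject the null hypothesis — the data are consistent with the 1:2:1 ratio.

3.107; consistent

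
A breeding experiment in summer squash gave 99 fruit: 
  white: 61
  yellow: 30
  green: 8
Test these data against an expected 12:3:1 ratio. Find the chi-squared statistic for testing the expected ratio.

9.943

Under the 12:3:1 hypothesis (Σ ratio = 16, N = 99):
  white: 99 × 12/16 = 74.25
  yellow: 99 × 3/16 = 18.5625
  green: 99 × 1/16 = 6.1875
χ² = Σ (O − E)² / E
  white: (61 − 74.25)² / 74.25 = 2.3645
  yellow: (30 − 18.5625)² / 18.5625 = 7.0473
  green: (8 − 6.1875)² / 6.1875 = 0.5309
χ² = 2.3645 + 7.0473 + 0.5309 = 9.9427 ≈ 9.943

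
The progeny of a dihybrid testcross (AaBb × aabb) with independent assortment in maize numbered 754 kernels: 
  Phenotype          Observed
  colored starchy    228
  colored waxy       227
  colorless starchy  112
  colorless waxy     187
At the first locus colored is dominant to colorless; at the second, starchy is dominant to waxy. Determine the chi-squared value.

A dihybrid testcross with independent assortment gives a 1:1:1:1 ratio.
Under the 1:1:1:1 hypothesis (Σ ratio = 4, N = 754):
  colored starchy: 754 × 1/4 = 188.5
  colored waxy: 754 × 1/4 = 188.5
  colorless starchy: 754 × 1/4 = 188.5
  colorless waxy: 754 × 1/4 = 188.5
χ² = Σ (O − E)² / E
  colored starchy: (228 − 188.5)² / 188.5 = 8.2772
  colored waxy: (227 − 188.5)² / 188.5 = 7.8634
  colorless starchy: (112 − 188.5)² / 188.5 = 31.0464
  colorless waxy: (187 − 188.5)² / 188.5 = 0.0119
χ² = 8.2772 + 7.8634 + 31.0464 + 0.0119 = 47.1989 ≈ 47.199

47.199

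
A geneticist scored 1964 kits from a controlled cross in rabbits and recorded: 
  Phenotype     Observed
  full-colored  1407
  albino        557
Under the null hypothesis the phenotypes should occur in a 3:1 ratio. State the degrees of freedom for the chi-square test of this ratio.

A goodness-of-fit test with 2 phenotype classes has df = 2 − 1 = 1.

1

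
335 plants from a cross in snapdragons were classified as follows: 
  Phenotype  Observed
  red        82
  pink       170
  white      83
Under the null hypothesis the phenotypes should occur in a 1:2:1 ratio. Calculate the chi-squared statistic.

0.081

Under the 1:2:1 hypothesis (Σ ratio = 4, N = 335):
  red: 335 × 1/4 = 83.75
  pink: 335 × 2/4 = 167.5
  white: 335 × 1/4 = 83.75
χ² = Σ (O − E)² / E
  red: (82 − 83.75)² / 83.75 = 0.0366
  pink: (170 − 167.5)² / 167.5 = 0.0373
  white: (83 − 83.75)² / 83.75 = 0.0067
χ² = 0.0366 + 0.0373 + 0.0067 = 0.0806 ≈ 0.081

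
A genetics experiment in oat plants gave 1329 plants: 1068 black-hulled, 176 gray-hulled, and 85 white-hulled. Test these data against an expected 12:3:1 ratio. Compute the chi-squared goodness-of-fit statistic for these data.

26.634

The 12:3:1 ratio has 16 parts, so with N = 1329 the expected counts are:
  black-hulled: 1329 × 12/16 = 996.75
  gray-hulled: 1329 × 3/16 = 249.1875
  white-hulled: 1329 × 1/16 = 83.0625
χ² = Σ (O − E)² / E
  black-hulled: (1068 − 996.75)² / 996.75 = 5.0931
  gray-hulled: (176 − 249.1875)² / 249.1875 = 21.4955
  white-hulled: (85 − 83.0625)² / 83.0625 = 0.0452
χ² = 5.0931 + 21.4955 + 0.0452 = 26.6338 ≈ 26.634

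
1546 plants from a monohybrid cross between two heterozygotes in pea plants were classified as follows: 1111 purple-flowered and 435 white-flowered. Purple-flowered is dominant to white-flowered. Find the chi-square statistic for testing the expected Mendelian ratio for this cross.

For a monohybrid cross between heterozygotes with complete dominance, the expected phenotypic ratio is 3:1.
Under the 3:1 hypothesis (Σ ratio = 4, N = 1546):
  purple-flowered: 1546 × 3/4 = 1159.5
  white-flowered: 1546 × 1/4 = 386.5
χ² = Σ (O − E)² / E
  purple-flowered: (1111 − 1159.5)² / 1159.5 = 2.0287
  white-flowered: (435 − 386.5)² / 386.5 = 6.0860
χ² = 2.0287 + 6.0860 = 8.1147 ≈ 8.115

8.115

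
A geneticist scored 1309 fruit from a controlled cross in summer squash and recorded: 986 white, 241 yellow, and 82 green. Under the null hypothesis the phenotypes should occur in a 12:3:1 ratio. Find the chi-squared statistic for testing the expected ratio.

Total ratio parts = 16. Expected numbers out of 1309:
  white: 1309 × 12/16 = 981.75
  yellow: 1309 × 3/16 = 245.4375
  green: 1309 × 1/16 = 81.8125
χ² = Σ (O − E)² / E
  white: (986 − 981.75)² / 981.75 = 0.0184
  yellow: (241 − 245.4375)² / 245.4375 = 0.0802
  green: (82 − 81.8125)² / 81.8125 = 0.0004
χ² = 0.0184 + 0.0802 + 0.0004 = 0.099

0.099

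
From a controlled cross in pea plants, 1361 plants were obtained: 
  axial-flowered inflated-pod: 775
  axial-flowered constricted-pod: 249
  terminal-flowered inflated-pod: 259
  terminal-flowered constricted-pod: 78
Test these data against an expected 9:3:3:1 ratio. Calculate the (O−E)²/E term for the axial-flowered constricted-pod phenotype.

Under the 9:3:3:1 hypothesis (Σ ratio = 16, N = 1361):
  axial-flowered inflated-pod: 1361 × 9/16 = 765.5625
  axial-flowered constricted-pod: 1361 × 3/16 = 255.1875
  terminal-flowered inflated-pod: 1361 × 3/16 = 255.1875
  terminal-flowered constricted-pod: 1361 × 1/16 = 85.0625
Contribution of axial-flowered constricted-pod: (249 − 255.1875)² / 255.1875 = 0.1500

0.150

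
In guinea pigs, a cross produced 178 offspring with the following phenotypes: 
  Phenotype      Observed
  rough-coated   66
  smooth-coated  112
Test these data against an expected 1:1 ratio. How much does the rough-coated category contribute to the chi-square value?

Under the 1:1 hypothesis (Σ ratio = 2, N = 178):
  rough-coated: 178 × 1/2 = 89
  smooth-coated: 178 × 1/2 = 89
Contribution of rough-coated: (66 − 89)² / 89 = 5.9438

5.944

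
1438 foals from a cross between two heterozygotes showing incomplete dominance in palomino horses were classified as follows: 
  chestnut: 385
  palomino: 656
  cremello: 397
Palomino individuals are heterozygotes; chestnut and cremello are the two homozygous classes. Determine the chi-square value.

With incomplete dominance, a heterozygote × heterozygote cross gives a 1:2:1 phenotypic ratio.
Total ratio parts = 4. Expected numbers out of 1438:
  chestnut: 1438 × 1/4 = 359.5
  palomino: 1438 × 2/4 = 719
  cremello: 1438 × 1/4 = 359.5
χ² = Σ (O − E)² / E
  chestnut: (385 − 359.5)² / 359.5 = 1.8088
  palomino: (656 − 719)² / 719 = 5.5202
  cremello: (397 − 359.5)² / 359.5 = 3.9117
χ² = 1.8088 + 5.5202 + 3.9117 = 11.2407 ≈ 11.241

11.241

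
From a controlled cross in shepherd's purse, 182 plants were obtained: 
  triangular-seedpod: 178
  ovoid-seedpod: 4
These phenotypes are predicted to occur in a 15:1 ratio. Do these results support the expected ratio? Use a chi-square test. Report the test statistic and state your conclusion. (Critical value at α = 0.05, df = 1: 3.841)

5.100; not consistent

Total ratio parts = 16. Expected numbers out of 182:
  triangular-seedpod: 182 × 15/16 = 170.625
  ovoid-seedpod: 182 × 1/16 = 11.375
χ² = Σ (O − E)² / E
  triangular-seedpod: (178 − 170.625)² / 170.625 = 0.3188
  ovoid-seedpod: (4 − 11.375)² / 11.375 = 4.7816
χ² = 0.3188 + 4.7816 = 5.1004 ≈ 5.100
Degrees of freedom = 2 − 1 = 1; critical value at α = 0.05 is 3.841.
Since 5.100 > 3.841, we reject the null hypothesis — the data do not fit the 15:1 ratio.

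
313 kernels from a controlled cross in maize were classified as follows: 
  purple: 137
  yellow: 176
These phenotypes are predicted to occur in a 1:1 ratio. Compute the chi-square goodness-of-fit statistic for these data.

Expected counts for N = 313 under a 1:1 ratio (total parts = 2):
  purple: 313 × 1/2 = 156.5
  yellow: 313 × 1/2 = 156.5
χ² = Σ (O − E)² / E
  purple: (137 − 156.5)² / 156.5 = 2.4297
  yellow: (176 − 156.5)² / 156.5 = 2.4297
χ² = 2.4297 + 2.4297 = 4.8594 ≈ 4.859

4.859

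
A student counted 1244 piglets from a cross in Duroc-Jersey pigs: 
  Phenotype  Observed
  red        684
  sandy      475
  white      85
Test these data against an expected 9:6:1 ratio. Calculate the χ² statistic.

1.185

The 9:6:1 ratio has 16 parts, so with N = 1244 the expected counts are:
  red: 1244 × 9/16 = 699.75
  sandy: 1244 × 6/16 = 466.5
  white: 1244 × 1/16 = 77.75
χ² = Σ (O − E)² / E
  red: (684 − 699.75)² / 699.75 = 0.3545
  sandy: (475 − 466.5)² / 466.5 = 0.1549
  white: (85 − 77.75)² / 77.75 = 0.6760
χ² = 0.3545 + 0.1549 + 0.6760 = 1.1854 ≈ 1.185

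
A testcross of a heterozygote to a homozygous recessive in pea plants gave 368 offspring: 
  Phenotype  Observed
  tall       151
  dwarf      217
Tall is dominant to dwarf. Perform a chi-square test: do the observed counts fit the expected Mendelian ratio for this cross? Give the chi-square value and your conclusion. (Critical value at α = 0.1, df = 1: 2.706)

A testcross of a heterozygote (Aa × aa) gives a 1:1 phenotypic ratio.
Total ratio parts = 2. Expected numbers out of 368:
  tall: 368 × 1/2 = 184
  dwarf: 368 × 1/2 = 184
χ² = Σ (O − E)² / E
  tall: (151 − 184)² / 184 = 5.9185
  dwarf: (217 − 184)² / 184 = 5.9185
χ² = 5.9185 + 5.9185 = 11.837
Degrees of freedom = 2 − 1 = 1; critical value at α = 0.1 is 2.706.
Since 11.837 > 2.706, we reject the null hypothesis — the data do not fit the 1:1 ratio.

11.837; not consistent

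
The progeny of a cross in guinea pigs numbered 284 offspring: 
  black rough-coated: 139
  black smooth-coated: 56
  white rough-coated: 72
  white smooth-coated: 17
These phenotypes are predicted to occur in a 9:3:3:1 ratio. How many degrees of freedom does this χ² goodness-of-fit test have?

3

A goodness-of-fit test with 4 phenotype classes has df = 4 − 1 = 3.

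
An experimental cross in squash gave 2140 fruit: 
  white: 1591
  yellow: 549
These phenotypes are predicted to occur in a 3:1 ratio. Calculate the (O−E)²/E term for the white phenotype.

0.122

The 3:1 ratio has 4 parts, so with N = 2140 the expected counts are:
  white: 2140 × 3/4 = 1605
  yellow: 2140 × 1/4 = 535
Contribution of white: (1591 − 1605)² / 1605 = 0.1221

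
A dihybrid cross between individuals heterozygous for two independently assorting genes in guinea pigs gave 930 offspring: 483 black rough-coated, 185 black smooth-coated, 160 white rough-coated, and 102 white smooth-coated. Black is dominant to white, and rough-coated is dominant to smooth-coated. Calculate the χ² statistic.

38.029

A dihybrid F₂ with independent assortment and complete dominance at both loci gives a 9:3:3:1 phenotypic ratio.
Total ratio parts = 16. Expected numbers out of 930:
  black rough-coated: 930 × 9/16 = 523.125
  black smooth-coated: 930 × 3/16 = 174.375
  white rough-coated: 930 × 3/16 = 174.375
  white smooth-coated: 930 × 1/16 = 58.125
χ² = Σ (O − E)² / E
  black rough-coated: (483 − 523.125)² / 523.125 = 3.0777
  black smooth-coated: (185 − 174.375)² / 174.375 = 0.6474
  white rough-coated: (160 − 174.375)² / 174.375 = 1.1850
  white smooth-coated: (102 − 58.125)² / 58.125 = 33.1185
χ² = 3.0777 + 0.6474 + 1.1850 + 33.1185 = 38.0286 ≈ 38.029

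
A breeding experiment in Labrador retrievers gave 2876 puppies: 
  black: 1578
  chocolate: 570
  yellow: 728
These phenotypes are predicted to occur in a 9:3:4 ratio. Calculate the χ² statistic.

Expected counts for N = 2876 under a 9:3:4 ratio (total parts = 16):
  black: 2876 × 9/16 = 1617.75
  chocolate: 2876 × 3/16 = 539.25
  yellow: 2876 × 4/16 = 719
χ² = Σ (O − E)² / E
  black: (1578 − 1617.75)² / 1617.75 = 0.9767
  chocolate: (570 − 539.25)² / 539.25 = 1.7535
  yellow: (728 − 719)² / 719 = 0.1127
χ² = 0.9767 + 1.7535 + 0.1127 = 2.8429 ≈ 2.843

2.843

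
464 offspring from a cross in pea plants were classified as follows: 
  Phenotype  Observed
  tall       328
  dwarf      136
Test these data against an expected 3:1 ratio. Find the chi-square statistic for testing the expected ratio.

Under the 3:1 hypothesis (Σ ratio = 4, N = 464):
  tall: 464 × 3/4 = 348
  dwarf: 464 × 1/4 = 116
χ² = Σ (O − E)² / E
  tall: (328 − 348)² / 348 = 1.1494
  dwarf: (136 − 116)² / 116 = 3.4483
χ² = 1.1494 + 3.4483 = 4.5977 ≈ 4.598

4.598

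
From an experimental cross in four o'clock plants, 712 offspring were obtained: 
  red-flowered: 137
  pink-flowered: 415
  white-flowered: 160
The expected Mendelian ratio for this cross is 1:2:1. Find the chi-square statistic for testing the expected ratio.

The 1:2:1 ratio has 4 parts, so with N = 712 the expected counts are:
  red-flowered: 712 × 1/4 = 178
  pink-flowered: 712 × 2/4 = 356
  white-flowered: 712 × 1/4 = 178
χ² = Σ (O − E)² / E
  red-flowered: (137 − 178)² / 178 = 9.4438
  pink-flowered: (415 − 356)² / 356 = 9.7781
  white-flowered: (160 − 178)² / 178 = 1.8202
χ² = 9.4438 + 9.7781 + 1.8202 = 21.0421 ≈ 21.042

21.042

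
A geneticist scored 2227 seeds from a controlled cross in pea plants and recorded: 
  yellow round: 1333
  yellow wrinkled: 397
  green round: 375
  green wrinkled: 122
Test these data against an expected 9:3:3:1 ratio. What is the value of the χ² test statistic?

Under the 9:3:3:1 hypothesis (Σ ratio = 16, N = 2227):
  yellow round: 2227 × 9/16 = 1252.6875
  yellow wrinkled: 2227 × 3/16 = 417.5625
  green round: 2227 × 3/16 = 417.5625
  green wrinkled: 2227 × 1/16 = 139.1875
χ² = Σ (O − E)² / E
  yellow round: (1333 − 1252.6875)² / 1252.6875 = 5.1490
  yellow wrinkled: (397 − 417.5625)² / 417.5625 = 1.0126
  green round: (375 − 417.5625)² / 417.5625 = 4.3384
  green wrinkled: (122 − 139.1875)² / 139.1875 = 2.1224
χ² = 5.1490 + 1.0126 + 4.3384 + 2.1224 = 12.6224 ≈ 12.622

12.622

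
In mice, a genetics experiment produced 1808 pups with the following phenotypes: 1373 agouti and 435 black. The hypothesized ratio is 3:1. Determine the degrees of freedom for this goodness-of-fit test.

1

A goodness-of-fit test with 2 phenotype classes has df = 2 − 1 = 1.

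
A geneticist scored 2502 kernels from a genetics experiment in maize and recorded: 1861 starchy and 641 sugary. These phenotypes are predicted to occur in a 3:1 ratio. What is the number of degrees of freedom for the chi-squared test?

A goodness-of-fit test with 2 phenotype classes has df = 2 − 1 = 1.

1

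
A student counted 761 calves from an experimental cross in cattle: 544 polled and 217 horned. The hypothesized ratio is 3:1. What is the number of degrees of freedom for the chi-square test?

1

A goodness-of-fit test with 2 phenotype classes has df = 2 − 1 = 1.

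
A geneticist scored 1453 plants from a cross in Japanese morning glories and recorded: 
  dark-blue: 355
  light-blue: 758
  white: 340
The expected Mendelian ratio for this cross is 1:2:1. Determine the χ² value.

3.041

Under the 1:2:1 hypothesis (Σ ratio = 4, N = 1453):
  dark-blue: 1453 × 1/4 = 363.25
  light-blue: 1453 × 2/4 = 726.5
  white: 1453 × 1/4 = 363.25
χ² = Σ (O − E)² / E
  dark-blue: (355 − 363.25)² / 363.25 = 0.1874
  light-blue: (758 − 726.5)² / 726.5 = 1.3658
  white: (340 − 363.25)² / 363.25 = 1.4881
χ² = 0.1874 + 1.3658 + 1.4881 = 3.0413 ≈ 3.041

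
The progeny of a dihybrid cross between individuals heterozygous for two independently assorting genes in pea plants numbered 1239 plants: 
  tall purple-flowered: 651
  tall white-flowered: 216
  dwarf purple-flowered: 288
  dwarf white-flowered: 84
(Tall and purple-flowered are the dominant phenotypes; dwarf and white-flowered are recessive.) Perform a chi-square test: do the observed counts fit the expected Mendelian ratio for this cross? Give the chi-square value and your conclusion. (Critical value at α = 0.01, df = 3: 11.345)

A dihybrid F₂ with independent assortment and complete dominance at both loci gives a 9:3:3:1 phenotypic ratio.
Total ratio parts = 16. Expected numbers out of 1239:
  tall purple-flowered: 1239 × 9/16 = 696.9375
  tall white-flowered: 1239 × 3/16 = 232.3125
  dwarf purple-flowered: 1239 × 3/16 = 232.3125
  dwarf white-flowered: 1239 × 1/16 = 77.4375
χ² = Σ (O − E)² / E
  tall purple-flowered: (651 − 696.9375)² / 696.9375 = 3.0279
  tall white-flowered: (216 − 232.3125)² / 232.3125 = 1.1454
  dwarf purple-flowered: (288 − 232.3125)² / 232.3125 = 13.3488
  dwarf white-flowered: (84 − 77.4375)² / 77.4375 = 0.5561
χ² = 3.0279 + 1.1454 + 13.3488 + 0.5561 = 18.0782 ≈ 18.078
Degrees of freedom = 4 − 1 = 3; critical value at α = 0.01 is 11.345.
Since 18.078 > 11.345, we reject the null hypothesis — the data do not fit the 9:3:3:1 ratio.

18.078; not consistent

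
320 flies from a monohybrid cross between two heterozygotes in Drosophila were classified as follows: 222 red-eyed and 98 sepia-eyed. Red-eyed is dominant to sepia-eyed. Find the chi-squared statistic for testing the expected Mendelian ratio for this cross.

5.400

For a monohybrid cross between heterozygotes with complete dominance, the expected phenotypic ratio is 3:1.
The 3:1 ratio has 4 parts, so with N = 320 the expected counts are:
  red-eyed: 320 × 3/4 = 240
  sepia-eyed: 320 × 1/4 = 80
χ² = Σ (O − E)² / E
  red-eyed: (222 − 240)² / 240 = 1.3500
  sepia-eyed: (98 − 80)² / 80 = 4.0500
χ² = 1.3500 + 4.0500 = 5.400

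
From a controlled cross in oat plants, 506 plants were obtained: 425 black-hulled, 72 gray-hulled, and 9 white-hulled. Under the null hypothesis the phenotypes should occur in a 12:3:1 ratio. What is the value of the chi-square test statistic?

27.157

The 12:3:1 ratio has 16 parts, so with N = 506 the expected counts are:
  black-hulled: 506 × 12/16 = 379.5
  gray-hulled: 506 × 3/16 = 94.875
  white-hulled: 506 × 1/16 = 31.625
χ² = Σ (O − E)² / E
  black-hulled: (425 − 379.5)² / 379.5 = 5.4552
  gray-hulled: (72 − 94.875)² / 94.875 = 5.5153
  white-hulled: (9 − 31.625)² / 31.625 = 16.1863
χ² = 5.4552 + 5.5153 + 16.1863 = 27.1568 ≈ 27.157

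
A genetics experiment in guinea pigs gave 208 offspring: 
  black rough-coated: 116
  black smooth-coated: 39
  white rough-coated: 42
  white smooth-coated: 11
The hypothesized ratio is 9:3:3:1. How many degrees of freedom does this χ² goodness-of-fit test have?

A goodness-of-fit test with 4 phenotype classes has df = 4 − 1 = 3.

3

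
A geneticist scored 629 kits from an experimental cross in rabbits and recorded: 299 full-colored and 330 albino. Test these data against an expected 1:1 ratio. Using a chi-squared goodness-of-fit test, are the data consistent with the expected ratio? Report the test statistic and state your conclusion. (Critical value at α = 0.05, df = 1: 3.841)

Expected counts for N = 629 under a 1:1 ratio (total parts = 2):
  full-colored: 629 × 1/2 = 314.5
  albino: 629 × 1/2 = 314.5
χ² = Σ (O − E)² / E
  full-colored: (299 − 314.5)² / 314.5 = 0.7639
  albino: (330 − 314.5)² / 314.5 = 0.7639
χ² = 0.7639 + 0.7639 = 1.5278 ≈ 1.528
Degrees of freedom = 2 − 1 = 1; critical value at α = 0.05 is 3.841.
Since 1.528 < 3.841, we fail to reject the null hypothesis — the data are consistent with the 1:1 ratio.

1.528; consistent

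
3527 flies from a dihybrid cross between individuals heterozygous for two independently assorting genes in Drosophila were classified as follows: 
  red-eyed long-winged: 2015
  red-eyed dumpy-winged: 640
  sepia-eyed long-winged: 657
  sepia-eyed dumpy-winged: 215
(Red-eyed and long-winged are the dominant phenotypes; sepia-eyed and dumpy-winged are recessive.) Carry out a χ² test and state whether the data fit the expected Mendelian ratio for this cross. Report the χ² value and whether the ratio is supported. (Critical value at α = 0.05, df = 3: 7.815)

A dihybrid F₂ with independent assortment and complete dominance at both loci gives a 9:3:3:1 phenotypic ratio.
Total ratio parts = 16. Expected numbers out of 3527:
  red-eyed long-winged: 3527 × 9/16 = 1983.9375
  red-eyed dumpy-winged: 3527 × 3/16 = 661.3125
  sepia-eyed long-winged: 3527 × 3/16 = 661.3125
  sepia-eyed dumpy-winged: 3527 × 1/16 = 220.4375
χ² = Σ (O − E)² / E
  red-eyed long-winged: (2015 − 1983.9375)² / 1983.9375 = 0.4863
  red-eyed dumpy-winged: (640 − 661.3125)² / 661.3125 = 0.6869
  sepia-eyed long-winged: (657 − 661.3125)² / 661.3125 = 0.0281
  sepia-eyed dumpy-winged: (215 − 220.4375)² / 220.4375 = 0.1341
χ² = 0.4863 + 0.6869 + 0.0281 + 0.1341 = 1.3354 ≈ 1.335
Degrees of freedom = 4 − 1 = 3; critical value at α = 0.05 is 7.815.
Since 1.335 < 7.815, we fail to reject the null hypothesis — the data are consistent with the 9:3:3:1 ratio.

1.335; consistent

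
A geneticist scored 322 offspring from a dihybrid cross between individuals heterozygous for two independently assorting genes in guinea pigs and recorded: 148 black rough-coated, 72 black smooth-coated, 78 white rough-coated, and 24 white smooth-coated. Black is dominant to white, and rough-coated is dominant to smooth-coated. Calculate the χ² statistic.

14.188

A dihybrid F₂ with independent assortment and complete dominance at both loci gives a 9:3:3:1 phenotypic ratio.
The 9:3:3:1 ratio has 16 parts, so with N = 322 the expected counts are:
  black rough-coated: 322 × 9/16 = 181.125
  black smooth-coated: 322 × 3/16 = 60.375
  white rough-coated: 322 × 3/16 = 60.375
  white smooth-coated: 322 × 1/16 = 20.125
χ² = Σ (O − E)² / E
  black rough-coated: (148 − 181.125)² / 181.125 = 6.0581
  black smooth-coated: (72 − 60.375)² / 60.375 = 2.2384
  white rough-coated: (78 − 60.375)² / 60.375 = 5.1452
  white smooth-coated: (24 − 20.125)² / 20.125 = 0.7461
χ² = 6.0581 + 2.2384 + 5.1452 + 0.7461 = 14.1878 ≈ 14.188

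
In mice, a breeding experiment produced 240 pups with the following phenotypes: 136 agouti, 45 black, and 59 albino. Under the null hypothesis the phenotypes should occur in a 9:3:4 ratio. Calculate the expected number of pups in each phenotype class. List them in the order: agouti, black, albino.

Under the 9:3:4 hypothesis (Σ ratio = 16, N = 240):
  agouti: 240 × 9/16 = 135
  black: 240 × 3/16 = 45
  albino: 240 × 4/16 = 60

135, 45, 60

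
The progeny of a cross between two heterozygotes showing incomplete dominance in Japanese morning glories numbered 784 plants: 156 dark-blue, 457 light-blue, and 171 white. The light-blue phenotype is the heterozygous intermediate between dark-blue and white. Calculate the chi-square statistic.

22.130

With incomplete dominance, a heterozygote × heterozygote cross gives a 1:2:1 phenotypic ratio.
Total ratio parts = 4. Expected numbers out of 784:
  dark-blue: 784 × 1/4 = 196
  light-blue: 784 × 2/4 = 392
  white: 784 × 1/4 = 196
χ² = Σ (O − E)² / E
  dark-blue: (156 − 196)² / 196 = 8.1633
  light-blue: (457 − 392)² / 392 = 10.7781
  white: (171 − 196)² / 196 = 3.1888
χ² = 8.1633 + 10.7781 + 3.1888 = 22.1302 ≈ 22.130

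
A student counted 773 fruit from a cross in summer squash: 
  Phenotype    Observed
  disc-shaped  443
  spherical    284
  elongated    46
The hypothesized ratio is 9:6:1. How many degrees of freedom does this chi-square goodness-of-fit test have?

A goodness-of-fit test with 3 phenotype classes has df = 3 − 1 = 2.

2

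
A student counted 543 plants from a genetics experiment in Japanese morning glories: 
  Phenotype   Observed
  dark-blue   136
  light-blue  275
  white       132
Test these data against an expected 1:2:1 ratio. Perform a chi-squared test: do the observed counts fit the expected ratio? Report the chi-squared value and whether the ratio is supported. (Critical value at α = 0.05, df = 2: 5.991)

0.149; consistent

The 1:2:1 ratio has 4 parts, so with N = 543 the expected counts are:
  dark-blue: 543 × 1/4 = 135.75
  light-blue: 543 × 2/4 = 271.5
  white: 543 × 1/4 = 135.75
χ² = Σ (O − E)² / E
  dark-blue: (136 − 135.75)² / 135.75 = 0.0005
  light-blue: (275 − 271.5)² / 271.5 = 0.0451
  white: (132 − 135.75)² / 135.75 = 0.1036
χ² = 0.0005 + 0.0451 + 0.1036 = 0.1492 ≈ 0.149
Degrees of freedom = 3 − 1 = 2; critical value at α = 0.05 is 5.991.
Since 0.149 < 5.991, we fail to reject the null hypothesis — the data are consistent with the 1:2:1 ratio.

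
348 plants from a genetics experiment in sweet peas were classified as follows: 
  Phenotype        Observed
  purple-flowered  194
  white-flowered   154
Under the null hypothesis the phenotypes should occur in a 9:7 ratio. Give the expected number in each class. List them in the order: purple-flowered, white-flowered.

Under the 9:7 hypothesis (Σ ratio = 16, N = 348):
  purple-flowered: 348 × 9/16 = 195.75
  white-flowered: 348 × 7/16 = 152.25

195.75, 152.25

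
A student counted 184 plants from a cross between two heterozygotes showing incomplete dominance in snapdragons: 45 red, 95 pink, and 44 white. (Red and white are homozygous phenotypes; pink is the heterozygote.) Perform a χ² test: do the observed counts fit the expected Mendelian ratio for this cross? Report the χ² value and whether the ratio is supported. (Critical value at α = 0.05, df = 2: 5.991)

0.207; consistent

With incomplete dominance, a heterozygote × heterozygote cross gives a 1:2:1 phenotypic ratio.
Expected counts for N = 184 under a 1:2:1 ratio (total parts = 4):
  red: 184 × 1/4 = 46
  pink: 184 × 2/4 = 92
  white: 184 × 1/4 = 46
χ² = Σ (O − E)² / E
  red: (45 − 46)² / 46 = 0.0217
  pink: (95 − 92)² / 92 = 0.0978
  white: (44 − 46)² / 46 = 0.0870
χ² = 0.0217 + 0.0978 + 0.0870 = 0.2065 ≈ 0.207
Degrees of freedom = 3 − 1 = 2; critical value at α = 0.05 is 5.991.
Since 0.207 < 5.991, we fail to reject the null hypothesis — the data are consistent with the 1:2:1 ratio.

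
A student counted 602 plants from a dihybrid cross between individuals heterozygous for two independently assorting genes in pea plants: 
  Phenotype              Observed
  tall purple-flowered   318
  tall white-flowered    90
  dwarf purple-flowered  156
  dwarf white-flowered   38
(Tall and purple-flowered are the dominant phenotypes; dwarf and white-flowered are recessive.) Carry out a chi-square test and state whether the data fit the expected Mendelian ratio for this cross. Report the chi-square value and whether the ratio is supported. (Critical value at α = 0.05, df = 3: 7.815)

22.372; not consistent

A dihybrid F₂ with independent assortment and complete dominance at both loci gives a 9:3:3:1 phenotypic ratio.
The 9:3:3:1 ratio has 16 parts, so with N = 602 the expected counts are:
  tall purple-flowered: 602 × 9/16 = 338.625
  tall white-flowered: 602 × 3/16 = 112.875
  dwarf purple-flowered: 602 × 3/16 = 112.875
  dwarf white-flowered: 602 × 1/16 = 37.625
χ² = Σ (O − E)² / E
  tall purple-flowered: (318 − 338.625)² / 338.625 = 1.2562
  tall white-flowered: (90 − 112.875)² / 112.875 = 4.6358
  dwarf purple-flowered: (156 − 112.875)² / 112.875 = 16.4763
  dwarf white-flowered: (38 − 37.625)² / 37.625 = 0.0037
χ² = 1.2562 + 4.6358 + 16.4763 + 0.0037 = 22.372
Degrees of freedom = 4 − 1 = 3; critical value at α = 0.05 is 7.815.
Since 22.372 > 7.815, we reject the null hypothesis — the data do not fit the 9:3:3:1 ratio.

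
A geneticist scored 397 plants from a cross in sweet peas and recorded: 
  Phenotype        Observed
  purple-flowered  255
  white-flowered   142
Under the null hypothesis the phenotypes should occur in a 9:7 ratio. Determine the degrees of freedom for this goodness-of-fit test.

1

A goodness-of-fit test with 2 phenotype classes has df = 2 − 1 = 1.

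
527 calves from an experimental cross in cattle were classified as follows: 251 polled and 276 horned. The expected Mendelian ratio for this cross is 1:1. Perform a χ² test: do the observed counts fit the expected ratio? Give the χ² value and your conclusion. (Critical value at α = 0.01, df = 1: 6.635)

1.186; consistent

Expected counts for N = 527 under a 1:1 ratio (total parts = 2):
  polled: 527 × 1/2 = 263.5
  horned: 527 × 1/2 = 263.5
χ² = Σ (O − E)² / E
  polled: (251 − 263.5)² / 263.5 = 0.5930
  horned: (276 − 263.5)² / 263.5 = 0.5930
χ² = 0.5930 + 0.5930 = 1.186
Degrees of freedom = 2 − 1 = 1; critical value at α = 0.01 is 6.635.
Since 1.186 < 6.635, we fail to reject the null hypothesis — the data are consistent with the 1:1 ratio.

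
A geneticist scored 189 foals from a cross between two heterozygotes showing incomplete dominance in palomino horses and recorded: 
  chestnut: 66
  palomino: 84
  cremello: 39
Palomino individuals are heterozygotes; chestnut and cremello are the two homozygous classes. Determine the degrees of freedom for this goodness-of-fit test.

With incomplete dominance, a heterozygote × heterozygote cross gives a 1:2:1 phenotypic ratio.
A goodness-of-fit test with 3 phenotype classes has df = 3 − 1 = 2.

2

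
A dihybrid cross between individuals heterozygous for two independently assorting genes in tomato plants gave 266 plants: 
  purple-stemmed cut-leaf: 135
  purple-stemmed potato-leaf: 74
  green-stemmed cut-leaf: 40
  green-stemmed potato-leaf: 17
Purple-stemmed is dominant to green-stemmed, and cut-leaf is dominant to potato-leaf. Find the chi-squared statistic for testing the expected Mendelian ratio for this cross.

15.063

A dihybrid F₂ with independent assortment and complete dominance at both loci gives a 9:3:3:1 phenotypic ratio.
The 9:3:3:1 ratio has 16 parts, so with N = 266 the expected counts are:
  purple-stemmed cut-leaf: 266 × 9/16 = 149.625
  purple-stemmed potato-leaf: 266 × 3/16 = 49.875
  green-stemmed cut-leaf: 266 × 3/16 = 49.875
  green-stemmed potato-leaf: 266 × 1/16 = 16.625
χ² = Σ (O − E)² / E
  purple-stemmed cut-leaf: (135 − 149.625)² / 149.625 = 1.4295
  purple-stemmed potato-leaf: (74 − 49.875)² / 49.875 = 11.6695
  green-stemmed cut-leaf: (40 − 49.875)² / 49.875 = 1.9552
  green-stemmed potato-leaf: (17 − 16.625)² / 16.625 = 0.0085
χ² = 1.4295 + 11.6695 + 1.9552 + 0.0085 = 15.0627 ≈ 15.063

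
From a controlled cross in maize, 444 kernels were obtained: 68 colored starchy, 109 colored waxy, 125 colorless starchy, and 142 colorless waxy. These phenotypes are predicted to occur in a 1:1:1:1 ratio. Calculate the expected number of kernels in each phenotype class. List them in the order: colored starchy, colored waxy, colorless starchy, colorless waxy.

Total ratio parts = 4. Expected numbers out of 444:
  colored starchy: 444 × 1/4 = 111
  colored waxy: 444 × 1/4 = 111
  colorless starchy: 444 × 1/4 = 111
  colorless waxy: 444 × 1/4 = 111

111, 111, 111, 111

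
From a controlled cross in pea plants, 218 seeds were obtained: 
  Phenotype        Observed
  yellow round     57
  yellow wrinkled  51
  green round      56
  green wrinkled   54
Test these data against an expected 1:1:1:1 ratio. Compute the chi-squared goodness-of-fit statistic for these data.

0.385

The 1:1:1:1 ratio has 4 parts, so with N = 218 the expected counts are:
  yellow round: 218 × 1/4 = 54.5
  yellow wrinkled: 218 × 1/4 = 54.5
  green round: 218 × 1/4 = 54.5
  green wrinkled: 218 × 1/4 = 54.5
χ² = Σ (O − E)² / E
  yellow round: (57 − 54.5)² / 54.5 = 0.1147
  yellow wrinkled: (51 − 54.5)² / 54.5 = 0.2248
  green round: (56 − 54.5)² / 54.5 = 0.0413
  green wrinkled: (54 − 54.5)² / 54.5 = 0.0046
χ² = 0.1147 + 0.2248 + 0.0413 + 0.0046 = 0.3854 ≈ 0.385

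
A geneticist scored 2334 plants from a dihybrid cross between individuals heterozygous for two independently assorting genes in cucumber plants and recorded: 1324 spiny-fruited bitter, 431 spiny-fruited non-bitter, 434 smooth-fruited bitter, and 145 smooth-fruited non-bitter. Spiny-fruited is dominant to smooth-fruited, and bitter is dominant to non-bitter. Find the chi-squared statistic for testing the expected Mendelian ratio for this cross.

A dihybrid F₂ with independent assortment and complete dominance at both loci gives a 9:3:3:1 phenotypic ratio.
Expected counts for N = 2334 under a 9:3:3:1 ratio (total parts = 16):
  spiny-fruited bitter: 2334 × 9/16 = 1312.875
  spiny-fruited non-bitter: 2334 × 3/16 = 437.625
  smooth-fruited bitter: 2334 × 3/16 = 437.625
  smooth-fruited non-bitter: 2334 × 1/16 = 145.875
χ² = Σ (O − E)² / E
  spiny-fruited bitter: (1324 − 1312.875)² / 1312.875 = 0.0943
  spiny-fruited non-bitter: (431 − 437.625)² / 437.625 = 0.1003
  smooth-fruited bitter: (434 − 437.625)² / 437.625 = 0.0300
  smooth-fruited non-bitter: (145 − 145.875)² / 145.875 = 0.0052
χ² = 0.0943 + 0.1003 + 0.0300 + 0.0052 = 0.2298 ≈ 0.230

0.230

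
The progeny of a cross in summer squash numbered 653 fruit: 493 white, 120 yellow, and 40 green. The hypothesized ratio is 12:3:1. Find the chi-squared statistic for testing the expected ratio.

0.086

Under the 12:3:1 hypothesis (Σ ratio = 16, N = 653):
  white: 653 × 12/16 = 489.75
  yellow: 653 × 3/16 = 122.4375
  green: 653 × 1/16 = 40.8125
χ² = Σ (O − E)² / E
  white: (493 − 489.75)² / 489.75 = 0.0216
  yellow: (120 − 122.4375)² / 122.4375 = 0.0485
  green: (40 − 40.8125)² / 40.8125 = 0.0162
χ² = 0.0216 + 0.0485 + 0.0162 = 0.0863 ≈ 0.086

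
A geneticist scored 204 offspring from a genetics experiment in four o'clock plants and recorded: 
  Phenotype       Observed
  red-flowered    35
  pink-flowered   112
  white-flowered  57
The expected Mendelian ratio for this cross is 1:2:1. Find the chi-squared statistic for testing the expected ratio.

6.706

Under the 1:2:1 hypothesis (Σ ratio = 4, N = 204):
  red-flowered: 204 × 1/4 = 51
  pink-flowered: 204 × 2/4 = 102
  white-flowered: 204 × 1/4 = 51
χ² = Σ (O − E)² / E
  red-flowered: (35 − 51)² / 51 = 5.0196
  pink-flowered: (112 − 102)² / 102 = 0.9804
  white-flowered: (57 − 51)² / 51 = 0.7059
χ² = 5.0196 + 0.9804 + 0.7059 = 6.7059 ≈ 6.706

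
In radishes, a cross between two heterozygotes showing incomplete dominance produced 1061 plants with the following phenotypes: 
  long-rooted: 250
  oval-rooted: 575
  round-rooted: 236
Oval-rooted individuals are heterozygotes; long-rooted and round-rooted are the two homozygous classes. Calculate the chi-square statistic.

With incomplete dominance, a heterozygote × heterozygote cross gives a 1:2:1 phenotypic ratio.
Total ratio parts = 4. Expected numbers out of 1061:
  long-rooted: 1061 × 1/4 = 265.25
  oval-rooted: 1061 × 2/4 = 530.5
  round-rooted: 1061 × 1/4 = 265.25
χ² = Σ (O − E)² / E
  long-rooted: (250 − 265.25)² / 265.25 = 0.8768
  oval-rooted: (575 − 530.5)² / 530.5 = 3.7328
  round-rooted: (236 − 265.25)² / 265.25 = 3.2255
χ² = 0.8768 + 3.7328 + 3.2255 = 7.8351 ≈ 7.835

7.835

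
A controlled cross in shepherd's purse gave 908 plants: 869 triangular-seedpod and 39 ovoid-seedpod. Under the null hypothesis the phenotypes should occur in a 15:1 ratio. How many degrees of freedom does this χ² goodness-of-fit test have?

1

A goodness-of-fit test with 2 phenotype classes has df = 2 − 1 = 1.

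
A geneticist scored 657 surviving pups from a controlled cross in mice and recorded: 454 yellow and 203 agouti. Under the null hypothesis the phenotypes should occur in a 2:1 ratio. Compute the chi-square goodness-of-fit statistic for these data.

1.753

The 2:1 ratio has 3 parts, so with N = 657 the expected counts are:
  yellow: 657 × 2/3 = 438
  agouti: 657 × 1/3 = 219
χ² = Σ (O − E)² / E
  yellow: (454 − 438)² / 438 = 0.5845
  agouti: (203 − 219)² / 219 = 1.1689
χ² = 0.5845 + 1.1689 = 1.7534 ≈ 1.753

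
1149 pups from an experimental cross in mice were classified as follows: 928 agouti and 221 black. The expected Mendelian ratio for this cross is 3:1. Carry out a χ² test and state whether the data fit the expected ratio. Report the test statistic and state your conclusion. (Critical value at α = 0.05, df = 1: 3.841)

20.373; not consistent

Total ratio parts = 4. Expected numbers out of 1149:
  agouti: 1149 × 3/4 = 861.75
  black: 1149 × 1/4 = 287.25
χ² = Σ (O − E)² / E
  agouti: (928 − 861.75)² / 861.75 = 5.0932
  black: (221 − 287.25)² / 287.25 = 15.2796
χ² = 5.0932 + 15.2796 = 20.3728 ≈ 20.373
Degrees of freedom = 2 − 1 = 1; critical value at α = 0.05 is 3.841.
Since 20.373 > 3.841, we reject the null hypothesis — the data do not fit the 3:1 ratio.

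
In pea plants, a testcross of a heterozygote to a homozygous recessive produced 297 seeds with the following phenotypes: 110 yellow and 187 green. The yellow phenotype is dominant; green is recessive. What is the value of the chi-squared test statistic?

19.963

A testcross of a heterozygote (Aa × aa) gives a 1:1 phenotypic ratio.
Expected counts for N = 297 under a 1:1 ratio (total parts = 2):
  yellow: 297 × 1/2 = 148.5
  green: 297 × 1/2 = 148.5
χ² = Σ (O − E)² / E
  yellow: (110 − 148.5)² / 148.5 = 9.9815
  green: (187 − 148.5)² / 148.5 = 9.9815
χ² = 9.9815 + 9.9815 = 19.963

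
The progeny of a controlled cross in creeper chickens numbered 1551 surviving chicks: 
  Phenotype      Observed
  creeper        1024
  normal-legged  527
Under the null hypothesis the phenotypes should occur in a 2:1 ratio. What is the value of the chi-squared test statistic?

The 2:1 ratio has 3 parts, so with N = 1551 the expected counts are:
  creeper: 1551 × 2/3 = 1034
  normal-legged: 1551 × 1/3 = 517
χ² = Σ (O − E)² / E
  creeper: (1024 − 1034)² / 1034 = 0.0967
  normal-legged: (527 − 517)² / 517 = 0.1934
χ² = 0.0967 + 0.1934 = 0.2901 ≈ 0.290

0.290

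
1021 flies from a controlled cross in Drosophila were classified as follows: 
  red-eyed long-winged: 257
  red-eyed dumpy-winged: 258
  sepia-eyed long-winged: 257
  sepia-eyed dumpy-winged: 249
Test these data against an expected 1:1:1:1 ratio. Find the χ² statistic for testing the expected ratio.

0.207

Expected counts for N = 1021 under a 1:1:1:1 ratio (total parts = 4):
  red-eyed long-winged: 1021 × 1/4 = 255.25
  red-eyed dumpy-winged: 1021 × 1/4 = 255.25
  sepia-eyed long-winged: 1021 × 1/4 = 255.25
  sepia-eyed dumpy-winged: 1021 × 1/4 = 255.25
χ² = Σ (O − E)² / E
  red-eyed long-winged: (257 − 255.25)² / 255.25 = 0.0120
  red-eyed dumpy-winged: (258 − 255.25)² / 255.25 = 0.0296
  sepia-eyed long-winged: (257 − 255.25)² / 255.25 = 0.0120
  sepia-eyed dumpy-winged: (249 − 255.25)² / 255.25 = 0.1530
χ² = 0.0120 + 0.0296 + 0.0120 + 0.1530 = 0.2066 ≈ 0.207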